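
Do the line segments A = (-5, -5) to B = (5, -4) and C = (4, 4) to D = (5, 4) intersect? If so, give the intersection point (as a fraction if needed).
No (intersection of containing lines falls outside at least one segment)

Parametrize and solve: t = 9, s = 81. At least one of these is outside [0, 1], so the segments do not intersect.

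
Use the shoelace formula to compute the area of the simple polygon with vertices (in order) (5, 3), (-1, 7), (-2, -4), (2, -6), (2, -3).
Area = 103/2

Shoelace formula: Area = (1/2) |Σ_i (x_i · y_{i+1} − x_{i+1} · y_i)| (indices mod n). Compute each cross term:
  (5)(7) − (-1)(3) = 38
  (-1)(-4) − (-2)(7) = 18
  (-2)(-6) − (2)(-4) = 20
  (2)(-3) − (2)(-6) = 6
  (2)(3) − (5)(-3) = 21
Sum = 103, so (signed) Area = 103/2 = 103/2, |Area| = 103/2.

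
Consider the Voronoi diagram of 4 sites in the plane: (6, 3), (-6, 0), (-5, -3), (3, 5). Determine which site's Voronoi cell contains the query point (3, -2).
Nearest site = (6, 3)

The Voronoi cell of site s contains exactly those query points closer to s than to any other site. Compute squared distances from q = (3, -2) to each site:
  (6 − 3)² + (3 − -2)² = 34
  (3 − 3)² + (5 − -2)² = 49
  (-5 − 3)² + (-3 − -2)² = 65
  (-6 − 3)² + (0 − -2)² = 85
Minimum is attained by (6, 3), so q lies in its Voronoi cell.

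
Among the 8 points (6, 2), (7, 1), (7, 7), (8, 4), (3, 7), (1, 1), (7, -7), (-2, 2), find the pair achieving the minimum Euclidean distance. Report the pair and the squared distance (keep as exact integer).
Pair = ((6, 2), (7, 1)); squared distance = 2

Compute all C(8, 2) = 28 pairwise squared distances (x_i − x_j)² + (y_i − y_j)². The minimum is 2, attained by the pair ((6, 2), (7, 1)).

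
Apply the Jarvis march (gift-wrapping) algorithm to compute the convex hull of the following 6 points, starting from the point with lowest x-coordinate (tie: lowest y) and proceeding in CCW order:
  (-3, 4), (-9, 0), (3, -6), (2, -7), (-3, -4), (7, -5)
Hull (CCW) = [(-9, 0), (-3, -4), (2, -7), (7, -5), (-3, 4)]

Jarvis march: at each step, from the current hull vertex p, select the next vertex q as the point such that every other point lies strictly to the left of (or on) the directed line p → q. (Equivalently: for every other point r, the cross product (q − p) × (r − p) ≥ 0.)
Starting point (lowest x, tie lowest y): (-9, 0). Wrap until returning to start. Resulting hull: (-9, 0), (-3, -4), (2, -7), (7, -5), (-3, 4).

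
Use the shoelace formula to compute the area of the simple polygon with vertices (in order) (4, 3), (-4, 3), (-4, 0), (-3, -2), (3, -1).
Area = 33

Shoelace formula: Area = (1/2) |Σ_i (x_i · y_{i+1} − x_{i+1} · y_i)| (indices mod n). Compute each cross term:
  (4)(3) − (-4)(3) = 24
  (-4)(0) − (-4)(3) = 12
  (-4)(-2) − (-3)(0) = 8
  (-3)(-1) − (3)(-2) = 9
  (3)(3) − (4)(-1) = 13
Sum = 66, so (signed) Area = 66/2 = 33, |Area| = 33.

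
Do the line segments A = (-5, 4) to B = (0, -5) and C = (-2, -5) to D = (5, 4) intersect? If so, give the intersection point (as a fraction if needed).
Yes; intersection at (-5/6, -7/2) (t = 5/6 on AB, s = 1/6 on CD)

Parametrize AB as A + t(B − A) = (-5 + 5 t, 4 + -9 t) and CD as C + s(D − C) = (-2 + 7 s, -5 + 9 s). Solve the linear system for (t, s). Determinant = -108 ≠ 0, so a unique intersection of the containing lines exists. Solution: t = 5/6, s = 1/6 — both in [0, 1], so the segments cross. Intersection point: (-5/6, -7/2).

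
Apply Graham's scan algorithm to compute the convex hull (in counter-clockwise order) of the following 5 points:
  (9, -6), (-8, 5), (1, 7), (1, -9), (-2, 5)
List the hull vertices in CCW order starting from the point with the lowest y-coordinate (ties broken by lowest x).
Hull (CCW) = [(1, -9), (9, -6), (1, 7), (-8, 5)]

Graham scan procedure:
  1. Find the pivot p₀ = point with lowest y (tie → lowest x): (1, -9).
  2. Sort the remaining points by polar angle around p₀.
  3. Walk through sorted points, maintaining a stack; pop the top while the last three entries make a non-left turn (cross product ≤ 0).
  4. Final stack is the convex hull in CCW order: (1, -9), (9, -6), (1, 7), (-8, 5).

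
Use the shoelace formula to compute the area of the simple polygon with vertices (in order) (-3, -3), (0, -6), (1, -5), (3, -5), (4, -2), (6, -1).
Area = 35/2

Shoelace formula: Area = (1/2) |Σ_i (x_i · y_{i+1} − x_{i+1} · y_i)| (indices mod n). Compute each cross term:
  (-3)(-6) − (0)(-3) = 18
  (0)(-5) − (1)(-6) = 6
  (1)(-5) − (3)(-5) = 10
  (3)(-2) − (4)(-5) = 14
  (4)(-1) − (6)(-2) = 8
  (6)(-3) − (-3)(-1) = -21
Sum = 35, so (signed) Area = 35/2 = 35/2, |Area| = 35/2.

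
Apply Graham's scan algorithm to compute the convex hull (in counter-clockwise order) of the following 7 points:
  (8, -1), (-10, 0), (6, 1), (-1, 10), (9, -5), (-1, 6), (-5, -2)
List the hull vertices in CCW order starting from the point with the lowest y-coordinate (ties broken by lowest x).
Hull (CCW) = [(9, -5), (8, -1), (-1, 10), (-10, 0), (-5, -2)]

Graham scan procedure:
  1. Find the pivot p₀ = point with lowest y (tie → lowest x): (9, -5).
  2. Sort the remaining points by polar angle around p₀.
  3. Walk through sorted points, maintaining a stack; pop the top while the last three entries make a non-left turn (cross product ≤ 0).
  4. Final stack is the convex hull in CCW order: (9, -5), (8, -1), (-1, 10), (-10, 0), (-5, -2).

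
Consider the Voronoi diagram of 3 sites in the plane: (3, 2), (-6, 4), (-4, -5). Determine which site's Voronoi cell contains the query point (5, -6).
Nearest site = (3, 2)

The Voronoi cell of site s contains exactly those query points closer to s than to any other site. Compute squared distances from q = (5, -6) to each site:
  (3 − 5)² + (2 − -6)² = 68
  (-4 − 5)² + (-5 − -6)² = 82
  (-6 − 5)² + (4 − -6)² = 221
Minimum is attained by (3, 2), so q lies in its Voronoi cell.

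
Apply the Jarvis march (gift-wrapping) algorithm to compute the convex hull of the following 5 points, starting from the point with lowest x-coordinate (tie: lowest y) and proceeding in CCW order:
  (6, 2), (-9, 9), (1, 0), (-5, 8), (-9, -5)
Hull (CCW) = [(-9, -5), (6, 2), (-5, 8), (-9, 9)]

Jarvis march: at each step, from the current hull vertex p, select the next vertex q as the point such that every other point lies strictly to the left of (or on) the directed line p → q. (Equivalently: for every other point r, the cross product (q − p) × (r − p) ≥ 0.)
Starting point (lowest x, tie lowest y): (-9, -5). Wrap until returning to start. Resulting hull: (-9, -5), (6, 2), (-5, 8), (-9, 9).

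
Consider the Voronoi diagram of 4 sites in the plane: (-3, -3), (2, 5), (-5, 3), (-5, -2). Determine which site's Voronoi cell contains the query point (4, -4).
Nearest site = (-3, -3)

The Voronoi cell of site s contains exactly those query points closer to s than to any other site. Compute squared distances from q = (4, -4) to each site:
  (-3 − 4)² + (-3 − -4)² = 50
  (-5 − 4)² + (-2 − -4)² = 85
  (2 − 4)² + (5 − -4)² = 85
  (-5 − 4)² + (3 − -4)² = 130
Minimum is attained by (-3, -3), so q lies in its Voronoi cell.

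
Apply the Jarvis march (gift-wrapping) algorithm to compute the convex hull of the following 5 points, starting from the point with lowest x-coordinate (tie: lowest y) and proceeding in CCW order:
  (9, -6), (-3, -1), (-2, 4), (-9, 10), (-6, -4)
Hull (CCW) = [(-9, 10), (-6, -4), (9, -6), (-2, 4)]

Jarvis march: at each step, from the current hull vertex p, select the next vertex q as the point such that every other point lies strictly to the left of (or on) the directed line p → q. (Equivalently: for every other point r, the cross product (q − p) × (r − p) ≥ 0.)
Starting point (lowest x, tie lowest y): (-9, 10). Wrap until returning to start. Resulting hull: (-9, 10), (-6, -4), (9, -6), (-2, 4).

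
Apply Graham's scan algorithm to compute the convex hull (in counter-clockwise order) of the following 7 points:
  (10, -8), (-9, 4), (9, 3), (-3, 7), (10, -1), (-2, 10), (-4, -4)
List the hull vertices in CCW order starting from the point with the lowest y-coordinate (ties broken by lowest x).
Hull (CCW) = [(10, -8), (10, -1), (9, 3), (-2, 10), (-9, 4), (-4, -4)]

Graham scan procedure:
  1. Find the pivot p₀ = point with lowest y (tie → lowest x): (10, -8).
  2. Sort the remaining points by polar angle around p₀.
  3. Walk through sorted points, maintaining a stack; pop the top while the last three entries make a non-left turn (cross product ≤ 0).
  4. Final stack is the convex hull in CCW order: (10, -8), (10, -1), (9, 3), (-2, 10), (-9, 4), (-4, -4).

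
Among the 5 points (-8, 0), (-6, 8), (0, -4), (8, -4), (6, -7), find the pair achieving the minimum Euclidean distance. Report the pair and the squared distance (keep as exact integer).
Pair = ((8, -4), (6, -7)); squared distance = 13

Compute all C(5, 2) = 10 pairwise squared distances (x_i − x_j)² + (y_i − y_j)². The minimum is 13, attained by the pair ((8, -4), (6, -7)).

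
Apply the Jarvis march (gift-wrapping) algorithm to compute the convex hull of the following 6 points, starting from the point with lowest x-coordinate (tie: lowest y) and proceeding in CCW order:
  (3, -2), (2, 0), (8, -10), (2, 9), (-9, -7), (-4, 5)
Hull (CCW) = [(-9, -7), (8, -10), (2, 9), (-4, 5)]

Jarvis march: at each step, from the current hull vertex p, select the next vertex q as the point such that every other point lies strictly to the left of (or on) the directed line p → q. (Equivalently: for every other point r, the cross product (q − p) × (r − p) ≥ 0.)
Starting point (lowest x, tie lowest y): (-9, -7). Wrap until returning to start. Resulting hull: (-9, -7), (8, -10), (2, 9), (-4, 5).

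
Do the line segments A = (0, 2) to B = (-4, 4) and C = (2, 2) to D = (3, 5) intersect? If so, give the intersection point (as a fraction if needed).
No (intersection of containing lines falls outside at least one segment)

Parametrize and solve: t = -3/7, s = -2/7. At least one of these is outside [0, 1], so the segments do not intersect.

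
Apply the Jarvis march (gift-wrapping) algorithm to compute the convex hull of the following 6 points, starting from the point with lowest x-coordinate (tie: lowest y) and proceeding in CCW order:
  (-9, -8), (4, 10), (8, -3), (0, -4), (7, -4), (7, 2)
Hull (CCW) = [(-9, -8), (7, -4), (8, -3), (7, 2), (4, 10)]

Jarvis march: at each step, from the current hull vertex p, select the next vertex q as the point such that every other point lies strictly to the left of (or on) the directed line p → q. (Equivalently: for every other point r, the cross product (q − p) × (r − p) ≥ 0.)
Starting point (lowest x, tie lowest y): (-9, -8). Wrap until returning to start. Resulting hull: (-9, -8), (7, -4), (8, -3), (7, 2), (4, 10).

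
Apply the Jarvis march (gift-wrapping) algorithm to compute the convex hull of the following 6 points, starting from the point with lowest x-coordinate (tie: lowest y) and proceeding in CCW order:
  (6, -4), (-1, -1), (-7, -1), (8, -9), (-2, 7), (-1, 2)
Hull (CCW) = [(-7, -1), (8, -9), (6, -4), (-2, 7)]

Jarvis march: at each step, from the current hull vertex p, select the next vertex q as the point such that every other point lies strictly to the left of (or on) the directed line p → q. (Equivalently: for every other point r, the cross product (q − p) × (r − p) ≥ 0.)
Starting point (lowest x, tie lowest y): (-7, -1). Wrap until returning to start. Resulting hull: (-7, -1), (8, -9), (6, -4), (-2, 7).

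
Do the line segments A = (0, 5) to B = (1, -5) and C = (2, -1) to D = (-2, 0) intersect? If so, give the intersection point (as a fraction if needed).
Yes; intersection at (22/39, -25/39) (t = 22/39 on AB, s = 14/39 on CD)

Parametrize AB as A + t(B − A) = (0 + 1 t, 5 + -10 t) and CD as C + s(D − C) = (2 + -4 s, -1 + 1 s). Solve the linear system for (t, s). Determinant = 39 ≠ 0, so a unique intersection of the containing lines exists. Solution: t = 22/39, s = 14/39 — both in [0, 1], so the segments cross. Intersection point: (22/39, -25/39).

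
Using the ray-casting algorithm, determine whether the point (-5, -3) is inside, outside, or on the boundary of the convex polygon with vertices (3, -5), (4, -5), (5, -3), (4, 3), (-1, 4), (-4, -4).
The point (-5, -3) lies strictly outside the polygon

Cast a horizontal ray to the right from the query point and count how many polygon edges it crosses (each edge strictly once or zero times, handled with the usual half-open convention). 
Parity of crossings → even ⇒ outside.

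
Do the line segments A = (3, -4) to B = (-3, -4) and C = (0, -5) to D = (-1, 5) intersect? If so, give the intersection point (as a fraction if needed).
Yes; intersection at (-1/10, -4) (t = 31/60 on AB, s = 1/10 on CD)

Parametrize AB as A + t(B − A) = (3 + -6 t, -4 + 0 t) and CD as C + s(D − C) = (0 + -1 s, -5 + 10 s). Solve the linear system for (t, s). Determinant = 60 ≠ 0, so a unique intersection of the containing lines exists. Solution: t = 31/60, s = 1/10 — both in [0, 1], so the segments cross. Intersection point: (-1/10, -4).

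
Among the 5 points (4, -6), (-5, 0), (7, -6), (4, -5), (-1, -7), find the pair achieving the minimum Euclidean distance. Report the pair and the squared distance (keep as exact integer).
Pair = ((4, -6), (4, -5)); squared distance = 1

Compute all C(5, 2) = 10 pairwise squared distances (x_i − x_j)² + (y_i − y_j)². The minimum is 1, attained by the pair ((4, -6), (4, -5)).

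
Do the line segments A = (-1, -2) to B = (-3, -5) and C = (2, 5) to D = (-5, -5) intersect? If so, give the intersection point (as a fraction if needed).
No (intersection of containing lines falls outside at least one segment)

Parametrize and solve: t = -19, s = -5. At least one of these is outside [0, 1], so the segments do not intersect.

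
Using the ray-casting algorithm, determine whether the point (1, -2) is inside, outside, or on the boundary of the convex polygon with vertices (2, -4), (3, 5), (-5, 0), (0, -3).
The point (1, -2) lies strictly inside the polygon

Cast a horizontal ray to the right from the query point and count how many polygon edges it crosses (each edge strictly once or zero times, handled with the usual half-open convention). 
Parity of crossings → odd ⇒ inside.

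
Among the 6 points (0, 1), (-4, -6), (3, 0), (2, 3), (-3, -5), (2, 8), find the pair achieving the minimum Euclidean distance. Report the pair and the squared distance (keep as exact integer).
Pair = ((-4, -6), (-3, -5)); squared distance = 2

Compute all C(6, 2) = 15 pairwise squared distances (x_i − x_j)² + (y_i − y_j)². The minimum is 2, attained by the pair ((-4, -6), (-3, -5)).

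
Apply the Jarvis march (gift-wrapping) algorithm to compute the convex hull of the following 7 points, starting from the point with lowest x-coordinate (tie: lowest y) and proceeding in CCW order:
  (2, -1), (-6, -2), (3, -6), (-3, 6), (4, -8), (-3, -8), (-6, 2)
Hull (CCW) = [(-6, -2), (-3, -8), (4, -8), (2, -1), (-3, 6), (-6, 2)]

Jarvis march: at each step, from the current hull vertex p, select the next vertex q as the point such that every other point lies strictly to the left of (or on) the directed line p → q. (Equivalently: for every other point r, the cross product (q − p) × (r − p) ≥ 0.)
Starting point (lowest x, tie lowest y): (-6, -2). Wrap until returning to start. Resulting hull: (-6, -2), (-3, -8), (4, -8), (2, -1), (-3, 6), (-6, 2).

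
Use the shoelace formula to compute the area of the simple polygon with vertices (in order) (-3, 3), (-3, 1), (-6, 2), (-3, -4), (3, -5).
Area = 57/2

Shoelace formula: Area = (1/2) |Σ_i (x_i · y_{i+1} − x_{i+1} · y_i)| (indices mod n). Compute each cross term:
  (-3)(1) − (-3)(3) = 6
  (-3)(2) − (-6)(1) = 0
  (-6)(-4) − (-3)(2) = 30
  (-3)(-5) − (3)(-4) = 27
  (3)(3) − (-3)(-5) = -6
Sum = 57, so (signed) Area = 57/2 = 57/2, |Area| = 57/2.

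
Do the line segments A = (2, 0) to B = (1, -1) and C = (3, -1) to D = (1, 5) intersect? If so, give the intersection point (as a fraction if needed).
No (intersection of containing lines falls outside at least one segment)

Parametrize and solve: t = -1/2, s = 1/4. At least one of these is outside [0, 1], so the segments do not intersect.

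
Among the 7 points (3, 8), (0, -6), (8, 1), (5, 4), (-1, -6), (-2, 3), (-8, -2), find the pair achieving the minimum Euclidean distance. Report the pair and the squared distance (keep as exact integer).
Pair = ((0, -6), (-1, -6)); squared distance = 1

Compute all C(7, 2) = 21 pairwise squared distances (x_i − x_j)² + (y_i − y_j)². The minimum is 1, attained by the pair ((0, -6), (-1, -6)).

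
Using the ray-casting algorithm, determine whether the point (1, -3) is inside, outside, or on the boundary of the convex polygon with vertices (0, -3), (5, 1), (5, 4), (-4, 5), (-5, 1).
The point (1, -3) lies strictly outside the polygon

Cast a horizontal ray to the right from the query point and count how many polygon edges it crosses (each edge strictly once or zero times, handled with the usual half-open convention). 
Parity of crossings → even ⇒ outside.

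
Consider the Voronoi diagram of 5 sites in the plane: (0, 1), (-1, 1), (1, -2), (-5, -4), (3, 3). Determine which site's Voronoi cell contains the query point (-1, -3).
Nearest site = (1, -2)

The Voronoi cell of site s contains exactly those query points closer to s than to any other site. Compute squared distances from q = (-1, -3) to each site:
  (1 − -1)² + (-2 − -3)² = 5
  (-1 − -1)² + (1 − -3)² = 16
  (-5 − -1)² + (-4 − -3)² = 17
  (0 − -1)² + (1 − -3)² = 17
  (3 − -1)² + (3 − -3)² = 52
Minimum is attained by (1, -2), so q lies in its Voronoi cell.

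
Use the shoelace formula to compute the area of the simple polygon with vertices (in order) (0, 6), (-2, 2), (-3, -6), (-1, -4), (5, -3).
Area = 89/2

Shoelace formula: Area = (1/2) |Σ_i (x_i · y_{i+1} − x_{i+1} · y_i)| (indices mod n). Compute each cross term:
  (0)(2) − (-2)(6) = 12
  (-2)(-6) − (-3)(2) = 18
  (-3)(-4) − (-1)(-6) = 6
  (-1)(-3) − (5)(-4) = 23
  (5)(6) − (0)(-3) = 30
Sum = 89, so (signed) Area = 89/2 = 89/2, |Area| = 89/2.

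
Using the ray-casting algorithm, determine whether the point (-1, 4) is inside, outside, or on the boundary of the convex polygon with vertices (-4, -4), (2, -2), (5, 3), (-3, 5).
The point (-1, 4) lies strictly inside the polygon

Cast a horizontal ray to the right from the query point and count how many polygon edges it crosses (each edge strictly once or zero times, handled with the usual half-open convention). 
Parity of crossings → odd ⇒ inside.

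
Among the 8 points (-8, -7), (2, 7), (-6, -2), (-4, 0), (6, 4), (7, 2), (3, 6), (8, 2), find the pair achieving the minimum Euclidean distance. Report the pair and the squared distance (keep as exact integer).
Pair = ((7, 2), (8, 2)); squared distance = 1

Compute all C(8, 2) = 28 pairwise squared distances (x_i − x_j)² + (y_i − y_j)². The minimum is 1, attained by the pair ((7, 2), (8, 2)).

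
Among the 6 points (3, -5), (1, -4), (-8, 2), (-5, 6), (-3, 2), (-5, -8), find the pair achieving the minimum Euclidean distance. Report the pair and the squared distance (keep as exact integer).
Pair = ((3, -5), (1, -4)); squared distance = 5

Compute all C(6, 2) = 15 pairwise squared distances (x_i − x_j)² + (y_i − y_j)². The minimum is 5, attained by the pair ((3, -5), (1, -4)).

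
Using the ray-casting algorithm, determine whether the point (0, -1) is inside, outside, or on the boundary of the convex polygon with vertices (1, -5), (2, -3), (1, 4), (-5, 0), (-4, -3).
The point (0, -1) lies strictly inside the polygon

Cast a horizontal ray to the right from the query point and count how many polygon edges it crosses (each edge strictly once or zero times, handled with the usual half-open convention). 
Parity of crossings → odd ⇒ inside.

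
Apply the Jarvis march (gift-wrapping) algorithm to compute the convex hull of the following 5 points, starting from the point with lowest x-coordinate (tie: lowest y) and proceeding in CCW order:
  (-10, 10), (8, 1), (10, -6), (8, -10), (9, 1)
Hull (CCW) = [(-10, 10), (8, -10), (10, -6), (9, 1)]

Jarvis march: at each step, from the current hull vertex p, select the next vertex q as the point such that every other point lies strictly to the left of (or on) the directed line p → q. (Equivalently: for every other point r, the cross product (q − p) × (r − p) ≥ 0.)
Starting point (lowest x, tie lowest y): (-10, 10). Wrap until returning to start. Resulting hull: (-10, 10), (8, -10), (10, -6), (9, 1).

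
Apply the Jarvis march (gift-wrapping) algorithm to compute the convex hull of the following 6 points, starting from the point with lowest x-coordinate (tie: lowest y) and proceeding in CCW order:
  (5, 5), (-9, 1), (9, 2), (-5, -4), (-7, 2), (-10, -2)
Hull (CCW) = [(-10, -2), (-5, -4), (9, 2), (5, 5), (-7, 2), (-9, 1)]

Jarvis march: at each step, from the current hull vertex p, select the next vertex q as the point such that every other point lies strictly to the left of (or on) the directed line p → q. (Equivalently: for every other point r, the cross product (q − p) × (r − p) ≥ 0.)
Starting point (lowest x, tie lowest y): (-10, -2). Wrap until returning to start. Resulting hull: (-10, -2), (-5, -4), (9, 2), (5, 5), (-7, 2), (-9, 1).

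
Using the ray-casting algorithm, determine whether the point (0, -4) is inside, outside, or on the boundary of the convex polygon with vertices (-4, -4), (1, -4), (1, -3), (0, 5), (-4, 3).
The point (0, -4) lies on the polygon boundary

Boundary check: the query satisfies the collinearity and bounding-box conditions for some polygon edge, so it lies exactly on the boundary.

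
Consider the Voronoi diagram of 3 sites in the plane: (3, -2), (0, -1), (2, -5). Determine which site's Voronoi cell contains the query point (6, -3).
Nearest site = (3, -2)

The Voronoi cell of site s contains exactly those query points closer to s than to any other site. Compute squared distances from q = (6, -3) to each site:
  (3 − 6)² + (-2 − -3)² = 10
  (2 − 6)² + (-5 − -3)² = 20
  (0 − 6)² + (-1 − -3)² = 40
Minimum is attained by (3, -2), so q lies in its Voronoi cell.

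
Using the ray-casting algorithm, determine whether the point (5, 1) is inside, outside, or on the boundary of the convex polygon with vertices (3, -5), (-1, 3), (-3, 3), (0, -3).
The point (5, 1) lies strictly outside the polygon

Cast a horizontal ray to the right from the query point and count how many polygon edges it crosses (each edge strictly once or zero times, handled with the usual half-open convention). 
Parity of crossings → even ⇒ outside.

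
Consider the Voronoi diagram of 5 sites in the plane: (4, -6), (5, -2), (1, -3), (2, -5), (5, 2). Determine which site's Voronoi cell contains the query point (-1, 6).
Nearest site = (5, 2)

The Voronoi cell of site s contains exactly those query points closer to s than to any other site. Compute squared distances from q = (-1, 6) to each site:
  (5 − -1)² + (2 − 6)² = 52
  (1 − -1)² + (-3 − 6)² = 85
  (5 − -1)² + (-2 − 6)² = 100
  (2 − -1)² + (-5 − 6)² = 130
  (4 − -1)² + (-6 − 6)² = 169
Minimum is attained by (5, 2), so q lies in its Voronoi cell.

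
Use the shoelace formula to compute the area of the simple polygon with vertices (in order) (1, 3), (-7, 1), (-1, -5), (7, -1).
Area = 58

Shoelace formula: Area = (1/2) |Σ_i (x_i · y_{i+1} − x_{i+1} · y_i)| (indices mod n). Compute each cross term:
  (1)(1) − (-7)(3) = 22
  (-7)(-5) − (-1)(1) = 36
  (-1)(-1) − (7)(-5) = 36
  (7)(3) − (1)(-1) = 22
Sum = 116, so (signed) Area = 116/2 = 58, |Area| = 58.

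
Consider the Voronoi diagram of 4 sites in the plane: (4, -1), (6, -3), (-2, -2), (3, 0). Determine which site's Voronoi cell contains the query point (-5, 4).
Nearest site = (-2, -2)

The Voronoi cell of site s contains exactly those query points closer to s than to any other site. Compute squared distances from q = (-5, 4) to each site:
  (-2 − -5)² + (-2 − 4)² = 45
  (3 − -5)² + (0 − 4)² = 80
  (4 − -5)² + (-1 − 4)² = 106
  (6 − -5)² + (-3 − 4)² = 170
Minimum is attained by (-2, -2), so q lies in its Voronoi cell.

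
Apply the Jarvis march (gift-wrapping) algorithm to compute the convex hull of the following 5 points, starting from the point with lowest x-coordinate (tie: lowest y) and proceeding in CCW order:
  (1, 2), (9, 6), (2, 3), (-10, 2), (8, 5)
Hull (CCW) = [(-10, 2), (1, 2), (8, 5), (9, 6)]

Jarvis march: at each step, from the current hull vertex p, select the next vertex q as the point such that every other point lies strictly to the left of (or on) the directed line p → q. (Equivalently: for every other point r, the cross product (q − p) × (r − p) ≥ 0.)
Starting point (lowest x, tie lowest y): (-10, 2). Wrap until returning to start. Resulting hull: (-10, 2), (1, 2), (8, 5), (9, 6).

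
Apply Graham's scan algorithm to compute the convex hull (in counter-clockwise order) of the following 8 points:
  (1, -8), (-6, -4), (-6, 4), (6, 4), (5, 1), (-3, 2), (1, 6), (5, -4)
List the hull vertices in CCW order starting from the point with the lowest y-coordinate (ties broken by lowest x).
Hull (CCW) = [(1, -8), (5, -4), (6, 4), (1, 6), (-6, 4), (-6, -4)]

Graham scan procedure:
  1. Find the pivot p₀ = point with lowest y (tie → lowest x): (1, -8).
  2. Sort the remaining points by polar angle around p₀.
  3. Walk through sorted points, maintaining a stack; pop the top while the last three entries make a non-left turn (cross product ≤ 0).
  4. Final stack is the convex hull in CCW order: (1, -8), (5, -4), (6, 4), (1, 6), (-6, 4), (-6, -4).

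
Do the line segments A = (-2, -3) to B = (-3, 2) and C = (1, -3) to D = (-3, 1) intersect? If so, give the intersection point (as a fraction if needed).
Yes; intersection at (-11/4, 3/4) (t = 3/4 on AB, s = 15/16 on CD)

Parametrize AB as A + t(B − A) = (-2 + -1 t, -3 + 5 t) and CD as C + s(D − C) = (1 + -4 s, -3 + 4 s). Solve the linear system for (t, s). Determinant = -16 ≠ 0, so a unique intersection of the containing lines exists. Solution: t = 3/4, s = 15/16 — both in [0, 1], so the segments cross. Intersection point: (-11/4, 3/4).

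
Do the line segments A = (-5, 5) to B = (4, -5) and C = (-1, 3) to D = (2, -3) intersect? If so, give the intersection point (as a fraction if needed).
Yes; intersection at (7/4, -5/2) (t = 3/4 on AB, s = 11/12 on CD)

Parametrize AB as A + t(B − A) = (-5 + 9 t, 5 + -10 t) and CD as C + s(D − C) = (-1 + 3 s, 3 + -6 s). Solve the linear system for (t, s). Determinant = 24 ≠ 0, so a unique intersection of the containing lines exists. Solution: t = 3/4, s = 11/12 — both in [0, 1], so the segments cross. Intersection point: (7/4, -5/2).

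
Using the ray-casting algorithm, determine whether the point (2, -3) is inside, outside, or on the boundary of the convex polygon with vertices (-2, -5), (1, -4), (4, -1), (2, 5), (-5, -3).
The point (2, -3) lies on the polygon boundary

Boundary check: the query satisfies the collinearity and bounding-box conditions for some polygon edge, so it lies exactly on the boundary.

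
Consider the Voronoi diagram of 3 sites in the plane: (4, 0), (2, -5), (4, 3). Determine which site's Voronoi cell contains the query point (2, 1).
Nearest site = (4, 0)

The Voronoi cell of site s contains exactly those query points closer to s than to any other site. Compute squared distances from q = (2, 1) to each site:
  (4 − 2)² + (0 − 1)² = 5
  (4 − 2)² + (3 − 1)² = 8
  (2 − 2)² + (-5 − 1)² = 36
Minimum is attained by (4, 0), so q lies in its Voronoi cell.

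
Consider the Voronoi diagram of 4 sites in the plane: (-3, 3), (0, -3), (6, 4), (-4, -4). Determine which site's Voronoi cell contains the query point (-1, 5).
Nearest site = (-3, 3)

The Voronoi cell of site s contains exactly those query points closer to s than to any other site. Compute squared distances from q = (-1, 5) to each site:
  (-3 − -1)² + (3 − 5)² = 8
  (6 − -1)² + (4 − 5)² = 50
  (0 − -1)² + (-3 − 5)² = 65
  (-4 − -1)² + (-4 − 5)² = 90
Minimum is attained by (-3, 3), so q lies in its Voronoi cell.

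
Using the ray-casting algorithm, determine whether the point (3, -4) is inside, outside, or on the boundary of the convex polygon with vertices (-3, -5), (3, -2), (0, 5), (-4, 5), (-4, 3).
The point (3, -4) lies strictly outside the polygon

Cast a horizontal ray to the right from the query point and count how many polygon edges it crosses (each edge strictly once or zero times, handled with the usual half-open convention). 
Parity of crossings → even ⇒ outside.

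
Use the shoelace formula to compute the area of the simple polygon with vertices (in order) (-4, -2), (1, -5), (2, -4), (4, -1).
Area = 15

Shoelace formula: Area = (1/2) |Σ_i (x_i · y_{i+1} − x_{i+1} · y_i)| (indices mod n). Compute each cross term:
  (-4)(-5) − (1)(-2) = 22
  (1)(-4) − (2)(-5) = 6
  (2)(-1) − (4)(-4) = 14
  (4)(-2) − (-4)(-1) = -12
Sum = 30, so (signed) Area = 30/2 = 15, |Area| = 15.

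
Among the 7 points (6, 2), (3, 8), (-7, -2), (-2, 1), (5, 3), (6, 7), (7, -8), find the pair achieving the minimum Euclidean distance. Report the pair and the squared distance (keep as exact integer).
Pair = ((6, 2), (5, 3)); squared distance = 2

Compute all C(7, 2) = 21 pairwise squared distances (x_i − x_j)² + (y_i − y_j)². The minimum is 2, attained by the pair ((6, 2), (5, 3)).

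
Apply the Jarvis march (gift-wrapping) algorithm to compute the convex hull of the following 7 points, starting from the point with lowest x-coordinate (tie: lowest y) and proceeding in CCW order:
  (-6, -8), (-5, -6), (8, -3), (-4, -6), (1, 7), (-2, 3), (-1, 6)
Hull (CCW) = [(-6, -8), (8, -3), (1, 7), (-1, 6)]

Jarvis march: at each step, from the current hull vertex p, select the next vertex q as the point such that every other point lies strictly to the left of (or on) the directed line p → q. (Equivalently: for every other point r, the cross product (q − p) × (r − p) ≥ 0.)
Starting point (lowest x, tie lowest y): (-6, -8). Wrap until returning to start. Resulting hull: (-6, -8), (8, -3), (1, 7), (-1, 6).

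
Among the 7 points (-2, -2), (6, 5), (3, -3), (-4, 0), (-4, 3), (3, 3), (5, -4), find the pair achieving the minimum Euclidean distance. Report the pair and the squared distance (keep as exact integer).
Pair = ((3, -3), (5, -4)); squared distance = 5

Compute all C(7, 2) = 21 pairwise squared distances (x_i − x_j)² + (y_i − y_j)². The minimum is 5, attained by the pair ((3, -3), (5, -4)).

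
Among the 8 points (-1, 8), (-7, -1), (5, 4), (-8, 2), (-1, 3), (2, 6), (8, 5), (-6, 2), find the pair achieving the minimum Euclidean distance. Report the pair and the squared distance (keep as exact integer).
Pair = ((-8, 2), (-6, 2)); squared distance = 4

Compute all C(8, 2) = 28 pairwise squared distances (x_i − x_j)² + (y_i − y_j)². The minimum is 4, attained by the pair ((-8, 2), (-6, 2)).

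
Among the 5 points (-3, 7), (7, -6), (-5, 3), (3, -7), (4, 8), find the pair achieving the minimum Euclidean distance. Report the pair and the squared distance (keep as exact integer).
Pair = ((7, -6), (3, -7)); squared distance = 17

Compute all C(5, 2) = 10 pairwise squared distances (x_i − x_j)² + (y_i − y_j)². The minimum is 17, attained by the pair ((7, -6), (3, -7)).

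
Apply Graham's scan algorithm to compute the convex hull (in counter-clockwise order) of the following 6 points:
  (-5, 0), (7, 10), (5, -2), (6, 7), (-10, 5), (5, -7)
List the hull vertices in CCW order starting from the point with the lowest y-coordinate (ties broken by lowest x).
Hull (CCW) = [(5, -7), (7, 10), (-10, 5), (-5, 0)]

Graham scan procedure:
  1. Find the pivot p₀ = point with lowest y (tie → lowest x): (5, -7).
  2. Sort the remaining points by polar angle around p₀.
  3. Walk through sorted points, maintaining a stack; pop the top while the last three entries make a non-left turn (cross product ≤ 0).
  4. Final stack is the convex hull in CCW order: (5, -7), (7, 10), (-10, 5), (-5, 0).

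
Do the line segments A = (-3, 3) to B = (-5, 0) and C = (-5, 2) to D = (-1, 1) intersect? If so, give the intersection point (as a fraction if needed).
Yes; intersection at (-27/7, 12/7) (t = 3/7 on AB, s = 2/7 on CD)

Parametrize AB as A + t(B − A) = (-3 + -2 t, 3 + -3 t) and CD as C + s(D − C) = (-5 + 4 s, 2 + -1 s). Solve the linear system for (t, s). Determinant = -14 ≠ 0, so a unique intersection of the containing lines exists. Solution: t = 3/7, s = 2/7 — both in [0, 1], so the segments cross. Intersection point: (-27/7, 12/7).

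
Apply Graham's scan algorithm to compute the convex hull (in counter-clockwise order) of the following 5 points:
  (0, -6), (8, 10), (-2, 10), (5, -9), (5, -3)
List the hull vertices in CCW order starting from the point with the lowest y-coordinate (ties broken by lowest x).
Hull (CCW) = [(5, -9), (8, 10), (-2, 10), (0, -6)]

Graham scan procedure:
  1. Find the pivot p₀ = point with lowest y (tie → lowest x): (5, -9).
  2. Sort the remaining points by polar angle around p₀.
  3. Walk through sorted points, maintaining a stack; pop the top while the last three entries make a non-left turn (cross product ≤ 0).
  4. Final stack is the convex hull in CCW order: (5, -9), (8, 10), (-2, 10), (0, -6).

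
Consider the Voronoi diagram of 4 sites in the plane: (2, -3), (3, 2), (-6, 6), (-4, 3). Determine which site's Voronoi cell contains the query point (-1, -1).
Nearest site = (2, -3)

The Voronoi cell of site s contains exactly those query points closer to s than to any other site. Compute squared distances from q = (-1, -1) to each site:
  (2 − -1)² + (-3 − -1)² = 13
  (-4 − -1)² + (3 − -1)² = 25
  (3 − -1)² + (2 − -1)² = 25
  (-6 − -1)² + (6 − -1)² = 74
Minimum is attained by (2, -3), so q lies in its Voronoi cell.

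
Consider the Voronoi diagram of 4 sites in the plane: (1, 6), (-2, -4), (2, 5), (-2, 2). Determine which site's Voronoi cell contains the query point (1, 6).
Nearest site = (1, 6)

The Voronoi cell of site s contains exactly those query points closer to s than to any other site. Compute squared distances from q = (1, 6) to each site:
  (1 − 1)² + (6 − 6)² = 0
  (2 − 1)² + (5 − 6)² = 2
  (-2 − 1)² + (2 − 6)² = 25
  (-2 − 1)² + (-4 − 6)² = 109
Minimum is attained by (1, 6), so q lies in its Voronoi cell.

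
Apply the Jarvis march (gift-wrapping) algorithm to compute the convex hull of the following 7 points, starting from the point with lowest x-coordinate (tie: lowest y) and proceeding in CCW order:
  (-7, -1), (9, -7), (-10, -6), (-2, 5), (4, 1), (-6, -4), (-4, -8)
Hull (CCW) = [(-10, -6), (-4, -8), (9, -7), (4, 1), (-2, 5), (-7, -1)]

Jarvis march: at each step, from the current hull vertex p, select the next vertex q as the point such that every other point lies strictly to the left of (or on) the directed line p → q. (Equivalently: for every other point r, the cross product (q − p) × (r − p) ≥ 0.)
Starting point (lowest x, tie lowest y): (-10, -6). Wrap until returning to start. Resulting hull: (-10, -6), (-4, -8), (9, -7), (4, 1), (-2, 5), (-7, -1).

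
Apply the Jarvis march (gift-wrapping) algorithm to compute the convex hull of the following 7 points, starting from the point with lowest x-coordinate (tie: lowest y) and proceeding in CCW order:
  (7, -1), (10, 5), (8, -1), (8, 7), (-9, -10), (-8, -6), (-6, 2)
Hull (CCW) = [(-9, -10), (8, -1), (10, 5), (8, 7), (-6, 2)]

Jarvis march: at each step, from the current hull vertex p, select the next vertex q as the point such that every other point lies strictly to the left of (or on) the directed line p → q. (Equivalently: for every other point r, the cross product (q − p) × (r − p) ≥ 0.)
Starting point (lowest x, tie lowest y): (-9, -10). Wrap until returning to start. Resulting hull: (-9, -10), (8, -1), (10, 5), (8, 7), (-6, 2).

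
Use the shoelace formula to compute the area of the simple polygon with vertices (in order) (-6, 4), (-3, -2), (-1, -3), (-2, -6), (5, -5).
Area = 61/2

Shoelace formula: Area = (1/2) |Σ_i (x_i · y_{i+1} − x_{i+1} · y_i)| (indices mod n). Compute each cross term:
  (-6)(-2) − (-3)(4) = 24
  (-3)(-3) − (-1)(-2) = 7
  (-1)(-6) − (-2)(-3) = 0
  (-2)(-5) − (5)(-6) = 40
  (5)(4) − (-6)(-5) = -10
Sum = 61, so (signed) Area = 61/2 = 61/2, |Area| = 61/2.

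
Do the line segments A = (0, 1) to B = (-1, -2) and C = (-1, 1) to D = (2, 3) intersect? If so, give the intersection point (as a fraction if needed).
No (intersection of containing lines falls outside at least one segment)

Parametrize and solve: t = -2/7, s = 3/7. At least one of these is outside [0, 1], so the segments do not intersect.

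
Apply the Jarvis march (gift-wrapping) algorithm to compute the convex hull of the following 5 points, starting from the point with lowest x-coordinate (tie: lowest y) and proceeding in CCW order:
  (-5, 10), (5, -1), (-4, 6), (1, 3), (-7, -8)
Hull (CCW) = [(-7, -8), (5, -1), (-5, 10)]

Jarvis march: at each step, from the current hull vertex p, select the next vertex q as the point such that every other point lies strictly to the left of (or on) the directed line p → q. (Equivalently: for every other point r, the cross product (q − p) × (r − p) ≥ 0.)
Starting point (lowest x, tie lowest y): (-7, -8). Wrap until returning to start. Resulting hull: (-7, -8), (5, -1), (-5, 10).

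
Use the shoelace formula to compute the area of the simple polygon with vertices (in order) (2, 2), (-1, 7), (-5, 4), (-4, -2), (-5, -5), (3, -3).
Area = 125/2

Shoelace formula: Area = (1/2) |Σ_i (x_i · y_{i+1} − x_{i+1} · y_i)| (indices mod n). Compute each cross term:
  (2)(7) − (-1)(2) = 16
  (-1)(4) − (-5)(7) = 31
  (-5)(-2) − (-4)(4) = 26
  (-4)(-5) − (-5)(-2) = 10
  (-5)(-3) − (3)(-5) = 30
  (3)(2) − (2)(-3) = 12
Sum = 125, so (signed) Area = 125/2 = 125/2, |Area| = 125/2.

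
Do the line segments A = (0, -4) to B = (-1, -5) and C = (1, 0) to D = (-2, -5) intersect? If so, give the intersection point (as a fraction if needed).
No (intersection of containing lines falls outside at least one segment)

Parametrize and solve: t = 7/2, s = 3/2. At least one of these is outside [0, 1], so the segments do not intersect.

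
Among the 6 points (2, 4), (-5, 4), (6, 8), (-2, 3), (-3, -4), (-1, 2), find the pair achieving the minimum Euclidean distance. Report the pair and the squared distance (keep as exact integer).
Pair = ((-2, 3), (-1, 2)); squared distance = 2

Compute all C(6, 2) = 15 pairwise squared distances (x_i − x_j)² + (y_i − y_j)². The minimum is 2, attained by the pair ((-2, 3), (-1, 2)).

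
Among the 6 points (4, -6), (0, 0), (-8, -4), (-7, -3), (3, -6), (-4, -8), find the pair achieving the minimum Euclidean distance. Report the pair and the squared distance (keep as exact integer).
Pair = ((4, -6), (3, -6)); squared distance = 1

Compute all C(6, 2) = 15 pairwise squared distances (x_i − x_j)² + (y_i − y_j)². The minimum is 1, attained by the pair ((4, -6), (3, -6)).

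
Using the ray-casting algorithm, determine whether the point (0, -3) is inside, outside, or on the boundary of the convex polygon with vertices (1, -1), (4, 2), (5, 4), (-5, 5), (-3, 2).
The point (0, -3) lies strictly outside the polygon

Cast a horizontal ray to the right from the query point and count how many polygon edges it crosses (each edge strictly once or zero times, handled with the usual half-open convention). 
Parity of crossings → even ⇒ outside.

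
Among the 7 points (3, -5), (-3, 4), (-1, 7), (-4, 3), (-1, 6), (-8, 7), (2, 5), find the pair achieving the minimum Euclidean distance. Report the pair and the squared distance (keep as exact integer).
Pair = ((-1, 7), (-1, 6)); squared distance = 1

Compute all C(7, 2) = 21 pairwise squared distances (x_i − x_j)² + (y_i − y_j)². The minimum is 1, attained by the pair ((-1, 7), (-1, 6)).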